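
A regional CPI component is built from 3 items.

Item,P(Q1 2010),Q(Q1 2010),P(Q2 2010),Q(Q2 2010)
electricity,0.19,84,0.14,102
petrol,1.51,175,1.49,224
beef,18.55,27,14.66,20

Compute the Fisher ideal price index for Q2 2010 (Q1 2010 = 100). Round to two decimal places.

86.78

Laspeyres component (base-period weights):
ΣP(Q2 2010)Q(Q1 2010) = 0.14×84 + 1.49×175 + 14.66×27 = 11.76 + 260.75 + 395.82 = 668.33
ΣP(Q1 2010)Q(Q1 2010) = 0.19×84 + 1.51×175 + 18.55×27 = 15.96 + 264.25 + 500.85 = 781.06
L = 668.33 / 781.06 × 100 = 85.5670
Paasche component (current-period weights):
ΣP(Q2 2010)Q(Q2 2010) = 0.14×102 + 1.49×224 + 14.66×20 = 14.28 + 333.76 + 293.2 = 641.24
ΣP(Q1 2010)Q(Q2 2010) = 0.19×102 + 1.51×224 + 18.55×20 = 19.38 + 338.24 + 371 = 728.62
P = 641.24 / 728.62 × 100 = 88.0075
Fisher = √(L × P) = √(85.5670 × 88.0075) = 86.7787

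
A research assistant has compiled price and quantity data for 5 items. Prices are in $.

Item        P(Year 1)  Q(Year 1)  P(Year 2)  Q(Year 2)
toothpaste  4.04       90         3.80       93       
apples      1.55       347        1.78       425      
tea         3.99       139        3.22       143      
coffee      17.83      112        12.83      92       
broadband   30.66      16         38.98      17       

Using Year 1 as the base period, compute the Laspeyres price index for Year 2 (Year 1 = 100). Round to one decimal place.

Laspeyres price index uses base-period quantities as weights.
ΣP(Year 2)·Q(Year 1) = 3.80×90 + 1.78×347 + 3.22×139 + 12.83×112 + 38.98×16 = 342 + 617.66 + 447.58 + 1436.96 + 623.68 = 3467.88
ΣP(Year 1)·Q(Year 1) = 4.04×90 + 1.55×347 + 3.99×139 + 17.83×112 + 30.66×16 = 363.6 + 537.85 + 554.61 + 1996.96 + 490.56 = 3943.58
Index = 3467.88 / 3943.58 × 100 = 87.9374

87.9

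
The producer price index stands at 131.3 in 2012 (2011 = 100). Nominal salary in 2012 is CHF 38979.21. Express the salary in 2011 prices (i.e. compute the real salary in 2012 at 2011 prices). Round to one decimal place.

Real = Nominal ÷ (Index/100) = 38979.21 ÷ (131.3/100)
     = 38979.21 ÷ 1.313 = 29687.1363

29687.1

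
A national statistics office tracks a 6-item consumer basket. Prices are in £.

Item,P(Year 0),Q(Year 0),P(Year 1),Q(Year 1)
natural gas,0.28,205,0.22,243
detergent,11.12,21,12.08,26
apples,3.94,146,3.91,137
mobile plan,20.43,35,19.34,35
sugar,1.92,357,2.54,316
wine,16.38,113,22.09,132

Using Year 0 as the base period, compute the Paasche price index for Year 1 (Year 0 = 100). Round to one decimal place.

Paasche price index uses current-period quantities as weights.
ΣP(Year 1)·Q(Year 1) = 0.22×243 + 12.08×26 + 3.91×137 + 19.34×35 + 2.54×316 + 22.09×132 = 53.46 + 314.08 + 535.67 + 676.9 + 802.64 + 2915.88 = 5298.63
ΣP(Year 0)·Q(Year 1) = 0.28×243 + 11.12×26 + 3.94×137 + 20.43×35 + 1.92×316 + 16.38×132 = 68.04 + 289.12 + 539.78 + 715.05 + 606.72 + 2162.16 = 4380.87
Index = 5298.63 / 4380.87 × 100 = 120.9493

120.9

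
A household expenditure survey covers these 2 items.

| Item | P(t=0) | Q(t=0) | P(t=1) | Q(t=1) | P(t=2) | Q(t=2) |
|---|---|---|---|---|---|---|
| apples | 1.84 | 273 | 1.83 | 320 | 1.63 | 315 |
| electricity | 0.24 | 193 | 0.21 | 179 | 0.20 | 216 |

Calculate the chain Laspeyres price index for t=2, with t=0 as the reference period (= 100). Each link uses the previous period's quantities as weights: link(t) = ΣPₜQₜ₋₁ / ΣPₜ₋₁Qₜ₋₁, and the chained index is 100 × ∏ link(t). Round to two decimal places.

88.05

Link t=0→t=1:
ΣP(t=1)Q(t=0) = 1.83×273 + 0.21×193 = 499.59 + 40.53 = 540.12
ΣP(t=0)Q(t=0) = 1.84×273 + 0.24×193 = 502.32 + 46.32 = 548.64
link = 540.12/548.64 = 0.984471
Link t=1→t=2:
ΣP(t=2)Q(t=1) = 1.63×320 + 0.20×179 = 521.6 + 35.8 = 557.4
ΣP(t=1)Q(t=1) = 1.83×320 + 0.21×179 = 585.6 + 37.59 = 623.19
link = 557.4/623.19 = 0.894430
Chained index = 100 × 0.984471 × 0.894430 = 88.0540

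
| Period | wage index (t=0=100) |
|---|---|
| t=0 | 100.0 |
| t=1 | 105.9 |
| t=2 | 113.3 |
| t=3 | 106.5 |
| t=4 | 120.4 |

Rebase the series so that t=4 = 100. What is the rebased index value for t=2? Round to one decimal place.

Rebased(t=2) = 113.3 / 120.4 × 100 = 94.1030

94.1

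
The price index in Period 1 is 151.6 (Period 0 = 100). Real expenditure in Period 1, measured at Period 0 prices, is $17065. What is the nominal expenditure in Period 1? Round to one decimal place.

25870.5

Nominal = Real × (Index/100) = 17065 × (151.6/100)
        = 17065 × 1.516 = 25870.5400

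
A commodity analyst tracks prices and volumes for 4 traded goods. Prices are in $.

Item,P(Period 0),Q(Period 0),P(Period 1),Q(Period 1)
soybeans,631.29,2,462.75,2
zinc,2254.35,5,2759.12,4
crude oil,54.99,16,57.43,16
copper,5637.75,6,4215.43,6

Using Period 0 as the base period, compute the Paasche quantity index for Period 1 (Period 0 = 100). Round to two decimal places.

93.26

Paasche quantity index uses current-period prices as weights.
ΣP(Period 1)·Q(Period 1) = 462.75×2 + 2759.12×4 + 57.43×16 + 4215.43×6 = 925.5 + 11036.48 + 918.88 + 25292.58 = 38173.44
ΣP(Period 1)·Q(Period 0) = 462.75×2 + 2759.12×5 + 57.43×16 + 4215.43×6 = 925.5 + 13795.6 + 918.88 + 25292.58 = 40932.56
Index = 38173.44 / 40932.56 × 100 = 93.2594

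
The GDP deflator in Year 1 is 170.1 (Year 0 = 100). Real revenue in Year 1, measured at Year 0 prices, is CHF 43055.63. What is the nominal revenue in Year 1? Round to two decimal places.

73237.63

Nominal = Real × (Index/100) = 43055.63 × (170.1/100)
        = 43055.63 × 1.701 = 73237.6266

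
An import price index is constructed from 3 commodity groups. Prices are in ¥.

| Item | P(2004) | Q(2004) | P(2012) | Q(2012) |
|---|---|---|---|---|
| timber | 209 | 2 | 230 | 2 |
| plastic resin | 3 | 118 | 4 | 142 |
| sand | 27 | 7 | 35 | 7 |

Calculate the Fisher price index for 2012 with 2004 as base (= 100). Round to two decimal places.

Laspeyres component (base-period weights):
ΣP(2012)Q(2004) = 230×2 + 4×118 + 35×7 = 460 + 472 + 245 = 1177
ΣP(2004)Q(2004) = 209×2 + 3×118 + 27×7 = 418 + 354 + 189 = 961
L = 1177 / 961 × 100 = 122.4766
Paasche component (current-period weights):
ΣP(2012)Q(2012) = 230×2 + 4×142 + 35×7 = 460 + 568 + 245 = 1273
ΣP(2004)Q(2012) = 209×2 + 3×142 + 27×7 = 418 + 426 + 189 = 1033
P = 1273 / 1033 × 100 = 123.2333
Fisher = √(L × P) = √(122.4766 × 123.2333) = 122.8544

122.85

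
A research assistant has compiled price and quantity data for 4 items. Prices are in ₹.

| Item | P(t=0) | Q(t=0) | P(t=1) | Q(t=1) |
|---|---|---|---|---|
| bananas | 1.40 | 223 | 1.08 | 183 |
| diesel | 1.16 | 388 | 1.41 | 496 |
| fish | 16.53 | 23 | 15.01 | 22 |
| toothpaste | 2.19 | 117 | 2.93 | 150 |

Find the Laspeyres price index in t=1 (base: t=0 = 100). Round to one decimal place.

105.5

Laspeyres price index uses base-period quantities as weights.
ΣP(t=1)·Q(t=0) = 1.08×223 + 1.41×388 + 15.01×23 + 2.93×117 = 240.84 + 547.08 + 345.23 + 342.81 = 1475.96
ΣP(t=0)·Q(t=0) = 1.40×223 + 1.16×388 + 16.53×23 + 2.19×117 = 312.2 + 450.08 + 380.19 + 256.23 = 1398.7
Index = 1475.96 / 1398.7 × 100 = 105.5237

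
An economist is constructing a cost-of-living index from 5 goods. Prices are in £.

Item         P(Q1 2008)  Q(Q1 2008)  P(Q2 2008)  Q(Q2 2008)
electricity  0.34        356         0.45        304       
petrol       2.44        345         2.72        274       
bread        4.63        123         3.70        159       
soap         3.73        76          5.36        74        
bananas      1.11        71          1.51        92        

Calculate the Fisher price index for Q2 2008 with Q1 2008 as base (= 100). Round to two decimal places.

Laspeyres component (base-period weights):
ΣP(Q2 2008)Q(Q1 2008) = 0.45×356 + 2.72×345 + 3.70×123 + 5.36×76 + 1.51×71 = 160.2 + 938.4 + 455.1 + 407.36 + 107.21 = 2068.27
ΣP(Q1 2008)Q(Q1 2008) = 0.34×356 + 2.44×345 + 4.63×123 + 3.73×76 + 1.11×71 = 121.04 + 841.8 + 569.49 + 283.48 + 78.81 = 1894.62
L = 2068.27 / 1894.62 × 100 = 109.1654
Paasche component (current-period weights):
ΣP(Q2 2008)Q(Q2 2008) = 0.45×304 + 2.72×274 + 3.70×159 + 5.36×74 + 1.51×92 = 136.8 + 745.28 + 588.3 + 396.64 + 138.92 = 2005.94
ΣP(Q1 2008)Q(Q2 2008) = 0.34×304 + 2.44×274 + 4.63×159 + 3.73×74 + 1.11×92 = 103.36 + 668.56 + 736.17 + 276.02 + 102.12 = 1886.23
P = 2005.94 / 1886.23 × 100 = 106.3465
Fisher = √(L × P) = √(109.1654 × 106.3465) = 107.7468

107.75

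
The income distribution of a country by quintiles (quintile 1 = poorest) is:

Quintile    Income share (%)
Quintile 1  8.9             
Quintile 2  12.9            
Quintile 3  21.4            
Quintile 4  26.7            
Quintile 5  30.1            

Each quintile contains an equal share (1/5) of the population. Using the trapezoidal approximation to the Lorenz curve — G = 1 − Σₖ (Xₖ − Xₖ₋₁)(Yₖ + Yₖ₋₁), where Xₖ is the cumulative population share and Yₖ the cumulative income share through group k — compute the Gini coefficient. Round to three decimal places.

0.225

Cumulative income shares Yₖ: 0.0890, 0.2180, 0.4320, 0.6990, 1.0000
Σ (Xₖ−Xₖ₋₁)(Yₖ+Yₖ₋₁) = (1/5)(0.0890+0.0000) + (1/5)(0.2180+0.0890) + (1/5)(0.4320+0.2180) + (1/5)(0.6990+0.4320) + (1/5)(1.0000+0.6990)
  = 0.0178 + 0.0614 + 0.1300 + 0.2262 + 0.3398 = 0.7752
G = 1 − 0.7752 = 0.2248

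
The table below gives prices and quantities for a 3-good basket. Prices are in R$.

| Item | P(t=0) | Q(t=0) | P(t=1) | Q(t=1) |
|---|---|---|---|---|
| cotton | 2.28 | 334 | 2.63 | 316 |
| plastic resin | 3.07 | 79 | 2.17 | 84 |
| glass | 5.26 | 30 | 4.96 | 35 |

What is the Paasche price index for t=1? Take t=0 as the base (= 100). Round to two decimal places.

Paasche price index uses current-period quantities as weights.
ΣP(t=1)·Q(t=1) = 2.63×316 + 2.17×84 + 4.96×35 = 831.08 + 182.28 + 173.6 = 1186.96
ΣP(t=0)·Q(t=1) = 2.28×316 + 3.07×84 + 5.26×35 = 720.48 + 257.88 + 184.1 = 1162.46
Index = 1186.96 / 1162.46 × 100 = 102.1076

102.11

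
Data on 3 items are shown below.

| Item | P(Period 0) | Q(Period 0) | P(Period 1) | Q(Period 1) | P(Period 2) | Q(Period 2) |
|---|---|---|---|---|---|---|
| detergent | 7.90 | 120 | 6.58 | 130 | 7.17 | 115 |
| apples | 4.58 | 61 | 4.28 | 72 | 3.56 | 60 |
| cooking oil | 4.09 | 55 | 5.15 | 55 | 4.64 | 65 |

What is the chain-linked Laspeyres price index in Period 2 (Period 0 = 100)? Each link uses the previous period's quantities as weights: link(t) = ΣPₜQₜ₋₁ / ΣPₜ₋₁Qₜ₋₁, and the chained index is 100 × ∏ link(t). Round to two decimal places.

Link Period 0→Period 1:
ΣP(Period 1)Q(Period 0) = 6.58×120 + 4.28×61 + 5.15×55 = 789.6 + 261.08 + 283.25 = 1333.93
ΣP(Period 0)Q(Period 0) = 7.90×120 + 4.58×61 + 4.09×55 = 948 + 279.38 + 224.95 = 1452.33
link = 1333.93/1452.33 = 0.918476
Link Period 1→Period 2:
ΣP(Period 2)Q(Period 1) = 7.17×130 + 3.56×72 + 4.64×55 = 932.1 + 256.32 + 255.2 = 1443.62
ΣP(Period 1)Q(Period 1) = 6.58×130 + 4.28×72 + 5.15×55 = 855.4 + 308.16 + 283.25 = 1446.81
link = 1443.62/1446.81 = 0.997795
Chained index = 100 × 0.918476 × 0.997795 = 91.6451

91.65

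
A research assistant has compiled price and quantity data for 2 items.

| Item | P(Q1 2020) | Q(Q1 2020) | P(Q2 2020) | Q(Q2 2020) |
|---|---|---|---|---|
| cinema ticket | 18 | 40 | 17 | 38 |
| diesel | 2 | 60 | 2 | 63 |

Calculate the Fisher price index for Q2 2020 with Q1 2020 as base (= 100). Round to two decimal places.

95.27

Laspeyres component (base-period weights):
ΣP(Q2 2020)Q(Q1 2020) = 17×40 + 2×60 = 680 + 120 = 800
ΣP(Q1 2020)Q(Q1 2020) = 18×40 + 2×60 = 720 + 120 = 840
L = 800 / 840 × 100 = 95.2381
Paasche component (current-period weights):
ΣP(Q2 2020)Q(Q2 2020) = 17×38 + 2×63 = 646 + 126 = 772
ΣP(Q1 2020)Q(Q2 2020) = 18×38 + 2×63 = 684 + 126 = 810
P = 772 / 810 × 100 = 95.3086
Fisher = √(L × P) = √(95.2381 × 95.3086) = 95.2734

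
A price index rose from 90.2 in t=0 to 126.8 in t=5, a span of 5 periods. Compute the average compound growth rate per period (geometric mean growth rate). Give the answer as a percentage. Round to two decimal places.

7.05%

Growth factor = (126.8/90.2)^(1/5) = (1.405765)^(1/5) = 1.070490
Growth rate = 1.070490 − 1 = 0.070490 = 7.0490%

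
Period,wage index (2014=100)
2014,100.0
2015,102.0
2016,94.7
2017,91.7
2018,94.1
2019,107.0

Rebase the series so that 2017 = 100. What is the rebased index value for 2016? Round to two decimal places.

Rebased(2016) = 94.7 / 91.7 × 100 = 103.2715

103.27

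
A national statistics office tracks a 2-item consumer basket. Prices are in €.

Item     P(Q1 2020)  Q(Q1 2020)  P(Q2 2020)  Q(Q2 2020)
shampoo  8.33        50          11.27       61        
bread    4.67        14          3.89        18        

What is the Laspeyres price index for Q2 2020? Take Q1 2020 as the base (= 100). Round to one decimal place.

Laspeyres price index uses base-period quantities as weights.
ΣP(Q2 2020)·Q(Q1 2020) = 11.27×50 + 3.89×14 = 563.5 + 54.46 = 617.96
ΣP(Q1 2020)·Q(Q1 2020) = 8.33×50 + 4.67×14 = 416.5 + 65.38 = 481.88
Index = 617.96 / 481.88 × 100 = 128.2394

128.2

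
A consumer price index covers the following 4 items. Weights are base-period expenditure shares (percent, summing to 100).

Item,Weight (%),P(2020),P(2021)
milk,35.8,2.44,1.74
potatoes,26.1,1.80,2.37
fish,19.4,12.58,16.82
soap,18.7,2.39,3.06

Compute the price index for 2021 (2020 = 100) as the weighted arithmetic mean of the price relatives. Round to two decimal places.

milk: 35.8 × (1.74/2.44) = 35.8 × 0.713115 = 25.5295
potatoes: 26.1 × (2.37/1.80) = 26.1 × 1.316667 = 34.3650
fish: 19.4 × (16.82/12.58) = 19.4 × 1.337043 = 25.9386
soap: 18.7 × (3.06/2.39) = 18.7 × 1.280335 = 23.9423
Index = Σ wᵢ·(p₁ᵢ/p₀ᵢ) = 25.5295 + 34.3650 + 25.9386 + 23.9423 = 109.7754

109.78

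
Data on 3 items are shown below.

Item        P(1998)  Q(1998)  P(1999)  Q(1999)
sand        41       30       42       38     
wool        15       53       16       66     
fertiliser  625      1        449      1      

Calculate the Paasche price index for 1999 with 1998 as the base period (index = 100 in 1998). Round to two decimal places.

Paasche price index uses current-period quantities as weights.
ΣP(1999)·Q(1999) = 42×38 + 16×66 + 449×1 = 1596 + 1056 + 449 = 3101
ΣP(1998)·Q(1999) = 41×38 + 15×66 + 625×1 = 1558 + 990 + 625 = 3173
Index = 3101 / 3173 × 100 = 97.7309

97.73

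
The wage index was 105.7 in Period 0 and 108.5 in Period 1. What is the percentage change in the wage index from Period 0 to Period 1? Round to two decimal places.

2.65%

Change = (108.5 − 105.7) / 105.7 × 100
       = 2.8 / 105.7 × 100 = 2.6490%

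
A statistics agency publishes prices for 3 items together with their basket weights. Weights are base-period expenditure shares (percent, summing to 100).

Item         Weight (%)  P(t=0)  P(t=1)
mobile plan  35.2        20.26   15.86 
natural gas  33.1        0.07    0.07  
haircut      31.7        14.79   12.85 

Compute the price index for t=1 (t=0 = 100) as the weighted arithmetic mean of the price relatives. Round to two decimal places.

mobile plan: 35.2 × (15.86/20.26) = 35.2 × 0.782823 = 27.5554
natural gas: 33.1 × (0.07/0.07) = 33.1 × 1.000000 = 33.1000
haircut: 31.7 × (12.85/14.79) = 31.7 × 0.868830 = 27.5419
Index = Σ wᵢ·(p₁ᵢ/p₀ᵢ) = 27.5554 + 33.1000 + 27.5419 = 88.1973

88.20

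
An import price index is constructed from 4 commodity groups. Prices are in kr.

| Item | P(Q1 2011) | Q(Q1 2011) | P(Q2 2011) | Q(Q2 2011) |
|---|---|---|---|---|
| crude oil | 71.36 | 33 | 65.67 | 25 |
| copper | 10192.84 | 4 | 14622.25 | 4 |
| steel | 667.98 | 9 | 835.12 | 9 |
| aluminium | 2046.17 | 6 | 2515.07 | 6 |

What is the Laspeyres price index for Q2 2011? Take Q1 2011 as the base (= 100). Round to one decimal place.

135.6

Laspeyres price index uses base-period quantities as weights.
ΣP(Q2 2011)·Q(Q1 2011) = 65.67×33 + 14622.25×4 + 835.12×9 + 2515.07×6 = 2167.11 + 58489 + 7516.08 + 15090.42 = 83262.61
ΣP(Q1 2011)·Q(Q1 2011) = 71.36×33 + 10192.84×4 + 667.98×9 + 2046.17×6 = 2354.88 + 40771.36 + 6011.82 + 12277.02 = 61415.08
Index = 83262.61 / 61415.08 × 100 = 135.5736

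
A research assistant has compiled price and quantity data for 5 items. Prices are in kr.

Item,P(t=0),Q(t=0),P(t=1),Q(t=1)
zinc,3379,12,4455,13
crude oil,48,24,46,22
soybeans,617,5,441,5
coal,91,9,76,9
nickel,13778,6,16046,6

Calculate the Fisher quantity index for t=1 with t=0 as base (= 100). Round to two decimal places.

102.70

Laspeyres component (base-period weights):
ΣP(t=0)Q(t=1) = 3379×13 + 48×22 + 617×5 + 91×9 + 13778×6 = 43927 + 1056 + 3085 + 819 + 82668 = 131555
ΣP(t=0)Q(t=0) = 3379×12 + 48×24 + 617×5 + 91×9 + 13778×6 = 40548 + 1152 + 3085 + 819 + 82668 = 128272
L = 131555 / 128272 × 100 = 102.5594
Paasche component (current-period weights):
ΣP(t=1)Q(t=1) = 4455×13 + 46×22 + 441×5 + 76×9 + 16046×6 = 57915 + 1012 + 2205 + 684 + 96276 = 158092
ΣP(t=1)Q(t=0) = 4455×12 + 46×24 + 441×5 + 76×9 + 16046×6 = 53460 + 1104 + 2205 + 684 + 96276 = 153729
P = 158092 / 153729 × 100 = 102.8381
Fisher = √(L × P) = √(102.5594 × 102.8381) = 102.6987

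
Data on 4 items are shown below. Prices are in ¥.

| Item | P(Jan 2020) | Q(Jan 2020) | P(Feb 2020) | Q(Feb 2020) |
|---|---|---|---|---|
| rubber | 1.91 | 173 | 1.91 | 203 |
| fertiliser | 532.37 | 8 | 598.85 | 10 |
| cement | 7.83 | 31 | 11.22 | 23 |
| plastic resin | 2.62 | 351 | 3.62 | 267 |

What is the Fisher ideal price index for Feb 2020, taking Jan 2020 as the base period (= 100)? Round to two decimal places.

116.24

Laspeyres component (base-period weights):
ΣP(Feb 2020)Q(Jan 2020) = 1.91×173 + 598.85×8 + 11.22×31 + 3.62×351 = 330.43 + 4790.8 + 347.82 + 1270.62 = 6739.67
ΣP(Jan 2020)Q(Jan 2020) = 1.91×173 + 532.37×8 + 7.83×31 + 2.62×351 = 330.43 + 4258.96 + 242.73 + 919.62 = 5751.74
L = 6739.67 / 5751.74 × 100 = 117.1762
Paasche component (current-period weights):
ΣP(Feb 2020)Q(Feb 2020) = 1.91×203 + 598.85×10 + 11.22×23 + 3.62×267 = 387.73 + 5988.5 + 258.06 + 966.54 = 7600.83
ΣP(Jan 2020)Q(Feb 2020) = 1.91×203 + 532.37×10 + 7.83×23 + 2.62×267 = 387.73 + 5323.7 + 180.09 + 699.54 = 6591.06
P = 7600.83 / 6591.06 × 100 = 115.3203
Fisher = √(L × P) = √(117.1762 × 115.3203) = 116.2445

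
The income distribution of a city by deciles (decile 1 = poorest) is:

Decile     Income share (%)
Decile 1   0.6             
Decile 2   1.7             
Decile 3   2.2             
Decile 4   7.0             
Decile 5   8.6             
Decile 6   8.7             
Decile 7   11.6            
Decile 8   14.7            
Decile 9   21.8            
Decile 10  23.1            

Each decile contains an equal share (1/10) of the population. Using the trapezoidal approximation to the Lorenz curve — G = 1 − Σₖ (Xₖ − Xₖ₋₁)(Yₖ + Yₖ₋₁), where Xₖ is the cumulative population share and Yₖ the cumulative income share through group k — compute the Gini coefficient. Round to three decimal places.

0.420

Cumulative income shares Yₖ: 0.0060, 0.0230, 0.0450, 0.1150, 0.2010, 0.2880, 0.4040, 0.5510, 0.7690, 1.0000
Σ (Xₖ−Xₖ₋₁)(Yₖ+Yₖ₋₁) = (1/10)(0.0060+0.0000) + (1/10)(0.0230+0.0060) + (1/10)(0.0450+0.0230) + (1/10)(0.1150+0.0450) + (1/10)(0.2010+0.1150) + (1/10)(0.2880+0.2010) + (1/10)(0.4040+0.2880) + (1/10)(0.5510+0.4040) + (1/10)(0.7690+0.5510) + (1/10)(1.0000+0.7690)
  = 0.0006 + 0.0029 + 0.0068 + 0.0160 + 0.0316 + 0.0489 + 0.0692 + 0.0955 + 0.1320 + 0.1769 = 0.5804
G = 1 − 0.5804 = 0.4196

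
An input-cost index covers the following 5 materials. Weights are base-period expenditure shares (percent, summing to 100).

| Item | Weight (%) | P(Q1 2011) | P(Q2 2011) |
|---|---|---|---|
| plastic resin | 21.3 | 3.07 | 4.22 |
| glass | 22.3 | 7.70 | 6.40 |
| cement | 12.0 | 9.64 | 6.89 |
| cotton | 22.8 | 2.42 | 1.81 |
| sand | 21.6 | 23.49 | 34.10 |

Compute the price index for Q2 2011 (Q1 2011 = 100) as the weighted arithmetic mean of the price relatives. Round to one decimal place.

plastic resin: 21.3 × (4.22/3.07) = 21.3 × 1.374593 = 29.2788
glass: 22.3 × (6.40/7.70) = 22.3 × 0.831169 = 18.5351
cement: 12.0 × (6.89/9.64) = 12.0 × 0.714730 = 8.5768
cotton: 22.8 × (1.81/2.42) = 22.8 × 0.747934 = 17.0529
sand: 21.6 × (34.10/23.49) = 21.6 × 1.451682 = 31.3563
Index = Σ wᵢ·(p₁ᵢ/p₀ᵢ) = 29.2788 + 18.5351 + 8.5768 + 17.0529 + 31.3563 = 104.7999

104.8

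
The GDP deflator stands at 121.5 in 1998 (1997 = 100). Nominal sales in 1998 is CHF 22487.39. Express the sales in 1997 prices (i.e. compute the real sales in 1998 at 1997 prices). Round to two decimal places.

18508.14

Real = Nominal ÷ (Index/100) = 22487.39 ÷ (121.5/100)
     = 22487.39 ÷ 1.215 = 18508.1399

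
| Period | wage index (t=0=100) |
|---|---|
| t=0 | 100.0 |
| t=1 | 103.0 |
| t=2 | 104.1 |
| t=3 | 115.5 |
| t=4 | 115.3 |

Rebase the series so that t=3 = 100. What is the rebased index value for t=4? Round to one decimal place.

99.8

Rebased(t=4) = 115.3 / 115.5 × 100 = 99.8268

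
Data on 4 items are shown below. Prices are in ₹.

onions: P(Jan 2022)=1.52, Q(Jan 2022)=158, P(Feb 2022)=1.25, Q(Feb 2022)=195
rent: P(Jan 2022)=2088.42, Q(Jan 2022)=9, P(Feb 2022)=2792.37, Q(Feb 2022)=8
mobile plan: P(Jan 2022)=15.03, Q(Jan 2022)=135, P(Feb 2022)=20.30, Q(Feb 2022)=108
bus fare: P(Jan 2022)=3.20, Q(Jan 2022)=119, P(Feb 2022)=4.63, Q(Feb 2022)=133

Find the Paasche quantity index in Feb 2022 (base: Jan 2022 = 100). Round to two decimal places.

Paasche quantity index uses current-period prices as weights.
ΣP(Feb 2022)·Q(Feb 2022) = 1.25×195 + 2792.37×8 + 20.30×108 + 4.63×133 = 243.75 + 22338.96 + 2192.4 + 615.79 = 25390.9
ΣP(Feb 2022)·Q(Jan 2022) = 1.25×158 + 2792.37×9 + 20.30×135 + 4.63×119 = 197.5 + 25131.33 + 2740.5 + 550.97 = 28620.3
Index = 25390.9 / 28620.3 × 100 = 88.7164

88.72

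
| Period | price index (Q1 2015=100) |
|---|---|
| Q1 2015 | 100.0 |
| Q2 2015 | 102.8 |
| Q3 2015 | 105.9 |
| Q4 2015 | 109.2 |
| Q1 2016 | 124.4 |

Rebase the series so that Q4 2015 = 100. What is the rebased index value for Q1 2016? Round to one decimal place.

113.9

Rebased(Q1 2016) = 124.4 / 109.2 × 100 = 113.9194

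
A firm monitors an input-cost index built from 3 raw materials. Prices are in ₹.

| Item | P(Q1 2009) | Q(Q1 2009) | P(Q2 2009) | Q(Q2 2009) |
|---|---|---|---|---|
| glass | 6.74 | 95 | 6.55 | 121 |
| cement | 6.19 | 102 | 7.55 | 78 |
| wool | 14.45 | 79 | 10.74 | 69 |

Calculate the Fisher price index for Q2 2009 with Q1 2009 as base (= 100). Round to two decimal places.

92.66

Laspeyres component (base-period weights):
ΣP(Q2 2009)Q(Q1 2009) = 6.55×95 + 7.55×102 + 10.74×79 = 622.25 + 770.1 + 848.46 = 2240.81
ΣP(Q1 2009)Q(Q1 2009) = 6.74×95 + 6.19×102 + 14.45×79 = 640.3 + 631.38 + 1141.55 = 2413.23
L = 2240.81 / 2413.23 × 100 = 92.8552
Paasche component (current-period weights):
ΣP(Q2 2009)Q(Q2 2009) = 6.55×121 + 7.55×78 + 10.74×69 = 792.55 + 588.9 + 741.06 = 2122.51
ΣP(Q1 2009)Q(Q2 2009) = 6.74×121 + 6.19×78 + 14.45×69 = 815.54 + 482.82 + 997.05 = 2295.41
P = 2122.51 / 2295.41 × 100 = 92.4676
Fisher = √(L × P) = √(92.8552 × 92.4676) = 92.6612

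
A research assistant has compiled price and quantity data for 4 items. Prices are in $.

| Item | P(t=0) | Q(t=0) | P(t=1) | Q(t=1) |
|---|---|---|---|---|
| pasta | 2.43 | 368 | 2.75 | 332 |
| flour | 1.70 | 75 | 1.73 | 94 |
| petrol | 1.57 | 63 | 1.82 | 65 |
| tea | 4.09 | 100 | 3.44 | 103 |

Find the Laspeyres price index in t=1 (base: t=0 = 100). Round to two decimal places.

104.63

Laspeyres price index uses base-period quantities as weights.
ΣP(t=1)·Q(t=0) = 2.75×368 + 1.73×75 + 1.82×63 + 3.44×100 = 1012 + 129.75 + 114.66 + 344 = 1600.41
ΣP(t=0)·Q(t=0) = 2.43×368 + 1.70×75 + 1.57×63 + 4.09×100 = 894.24 + 127.5 + 98.91 + 409 = 1529.65
Index = 1600.41 / 1529.65 × 100 = 104.6259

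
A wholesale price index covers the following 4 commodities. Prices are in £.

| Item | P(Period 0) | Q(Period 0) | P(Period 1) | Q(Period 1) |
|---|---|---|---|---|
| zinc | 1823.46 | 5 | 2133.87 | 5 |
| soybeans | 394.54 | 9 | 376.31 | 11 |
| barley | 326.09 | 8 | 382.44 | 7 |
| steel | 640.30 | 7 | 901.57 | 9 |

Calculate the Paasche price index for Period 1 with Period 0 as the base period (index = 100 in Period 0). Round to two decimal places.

119.06

Paasche price index uses current-period quantities as weights.
ΣP(Period 1)·Q(Period 1) = 2133.87×5 + 376.31×11 + 382.44×7 + 901.57×9 = 10669.35 + 4139.41 + 2677.08 + 8114.13 = 25599.97
ΣP(Period 0)·Q(Period 1) = 1823.46×5 + 394.54×11 + 326.09×7 + 640.30×9 = 9117.3 + 4339.94 + 2282.63 + 5762.7 = 21502.57
Index = 25599.97 / 21502.57 × 100 = 119.0554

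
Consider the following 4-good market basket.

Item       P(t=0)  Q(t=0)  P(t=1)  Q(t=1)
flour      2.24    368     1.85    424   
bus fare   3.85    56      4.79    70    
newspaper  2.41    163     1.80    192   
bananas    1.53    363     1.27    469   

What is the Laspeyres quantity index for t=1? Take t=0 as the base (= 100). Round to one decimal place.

120.7

Laspeyres quantity index uses base-period prices as weights.
ΣP(t=0)·Q(t=1) = 2.24×424 + 3.85×70 + 2.41×192 + 1.53×469 = 949.76 + 269.5 + 462.72 + 717.57 = 2399.55
ΣP(t=0)·Q(t=0) = 2.24×368 + 3.85×56 + 2.41×163 + 1.53×363 = 824.32 + 215.6 + 392.83 + 555.39 = 1988.14
Index = 2399.55 / 1988.14 × 100 = 120.6932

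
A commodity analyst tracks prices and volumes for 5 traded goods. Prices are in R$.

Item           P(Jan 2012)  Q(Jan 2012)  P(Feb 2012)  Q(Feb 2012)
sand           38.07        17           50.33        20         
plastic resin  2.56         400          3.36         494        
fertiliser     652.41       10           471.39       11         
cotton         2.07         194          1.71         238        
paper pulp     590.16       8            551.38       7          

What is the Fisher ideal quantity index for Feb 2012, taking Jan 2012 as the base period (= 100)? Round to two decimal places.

103.89

Laspeyres component (base-period weights):
ΣP(Jan 2012)Q(Feb 2012) = 38.07×20 + 2.56×494 + 652.41×11 + 2.07×238 + 590.16×7 = 761.4 + 1264.64 + 7176.51 + 492.66 + 4131.12 = 13826.33
ΣP(Jan 2012)Q(Jan 2012) = 38.07×17 + 2.56×400 + 652.41×10 + 2.07×194 + 590.16×8 = 647.19 + 1024 + 6524.1 + 401.58 + 4721.28 = 13318.15
L = 13826.33 / 13318.15 × 100 = 103.8157
Paasche component (current-period weights):
ΣP(Feb 2012)Q(Feb 2012) = 50.33×20 + 3.36×494 + 471.39×11 + 1.71×238 + 551.38×7 = 1006.6 + 1659.84 + 5185.29 + 406.98 + 3859.66 = 12118.37
ΣP(Feb 2012)Q(Jan 2012) = 50.33×17 + 3.36×400 + 471.39×10 + 1.71×194 + 551.38×8 = 855.61 + 1344 + 4713.9 + 331.74 + 4411.04 = 11656.29
P = 12118.37 / 11656.29 × 100 = 103.9642
Fisher = √(L × P) = √(103.8157 × 103.9642) = 103.8899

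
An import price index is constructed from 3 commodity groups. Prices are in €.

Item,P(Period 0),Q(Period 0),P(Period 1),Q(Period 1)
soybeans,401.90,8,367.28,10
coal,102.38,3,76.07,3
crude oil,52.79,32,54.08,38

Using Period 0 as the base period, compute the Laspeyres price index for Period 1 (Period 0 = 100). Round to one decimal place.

94.0

Laspeyres price index uses base-period quantities as weights.
ΣP(Period 1)·Q(Period 0) = 367.28×8 + 76.07×3 + 54.08×32 = 2938.24 + 228.21 + 1730.56 = 4897.01
ΣP(Period 0)·Q(Period 0) = 401.90×8 + 102.38×3 + 52.79×32 = 3215.2 + 307.14 + 1689.28 = 5211.62
Index = 4897.01 / 5211.62 × 100 = 93.9633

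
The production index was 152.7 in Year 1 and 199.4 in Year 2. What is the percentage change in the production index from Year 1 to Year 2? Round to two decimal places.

30.58%

Change = (199.4 − 152.7) / 152.7 × 100
       = 46.7 / 152.7 × 100 = 30.5828%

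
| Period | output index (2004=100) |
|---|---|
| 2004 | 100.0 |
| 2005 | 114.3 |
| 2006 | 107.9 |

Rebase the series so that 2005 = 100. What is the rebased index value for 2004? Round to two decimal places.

87.49

Rebased(2004) = 100.0 / 114.3 × 100 = 87.4891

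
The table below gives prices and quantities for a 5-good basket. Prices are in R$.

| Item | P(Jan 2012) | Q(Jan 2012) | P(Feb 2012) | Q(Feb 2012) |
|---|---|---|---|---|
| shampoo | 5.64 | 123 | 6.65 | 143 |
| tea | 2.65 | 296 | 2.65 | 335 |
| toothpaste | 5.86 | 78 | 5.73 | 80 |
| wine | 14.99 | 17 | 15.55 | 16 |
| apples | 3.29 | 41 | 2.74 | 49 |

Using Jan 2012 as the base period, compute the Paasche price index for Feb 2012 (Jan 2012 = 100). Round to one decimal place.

104.5

Paasche price index uses current-period quantities as weights.
ΣP(Feb 2012)·Q(Feb 2012) = 6.65×143 + 2.65×335 + 5.73×80 + 15.55×16 + 2.74×49 = 950.95 + 887.75 + 458.4 + 248.8 + 134.26 = 2680.16
ΣP(Jan 2012)·Q(Feb 2012) = 5.64×143 + 2.65×335 + 5.86×80 + 14.99×16 + 3.29×49 = 806.52 + 887.75 + 468.8 + 239.84 + 161.21 = 2564.12
Index = 2680.16 / 2564.12 × 100 = 104.5255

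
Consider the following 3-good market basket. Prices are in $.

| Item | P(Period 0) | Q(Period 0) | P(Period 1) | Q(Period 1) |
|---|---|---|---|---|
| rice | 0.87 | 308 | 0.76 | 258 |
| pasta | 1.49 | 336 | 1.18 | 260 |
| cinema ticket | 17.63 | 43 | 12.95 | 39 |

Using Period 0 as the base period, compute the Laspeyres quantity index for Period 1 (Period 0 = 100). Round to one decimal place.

85.1

Laspeyres quantity index uses base-period prices as weights.
ΣP(Period 0)·Q(Period 1) = 0.87×258 + 1.49×260 + 17.63×39 = 224.46 + 387.4 + 687.57 = 1299.43
ΣP(Period 0)·Q(Period 0) = 0.87×308 + 1.49×336 + 17.63×43 = 267.96 + 500.64 + 758.09 = 1526.69
Index = 1299.43 / 1526.69 × 100 = 85.1142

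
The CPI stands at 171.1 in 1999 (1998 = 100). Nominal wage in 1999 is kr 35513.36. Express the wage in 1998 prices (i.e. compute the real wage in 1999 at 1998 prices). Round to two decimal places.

Real = Nominal ÷ (Index/100) = 35513.36 ÷ (171.1/100)
     = 35513.36 ÷ 1.711 = 20755.9088

20755.91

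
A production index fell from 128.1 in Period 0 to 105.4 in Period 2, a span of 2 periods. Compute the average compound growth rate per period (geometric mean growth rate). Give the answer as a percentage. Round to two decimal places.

Growth factor = (105.4/128.1)^(1/2) = (0.822795)^(1/2) = 0.907080
Growth rate = 0.907080 − 1 = -0.092920 = -9.2920%

-9.29%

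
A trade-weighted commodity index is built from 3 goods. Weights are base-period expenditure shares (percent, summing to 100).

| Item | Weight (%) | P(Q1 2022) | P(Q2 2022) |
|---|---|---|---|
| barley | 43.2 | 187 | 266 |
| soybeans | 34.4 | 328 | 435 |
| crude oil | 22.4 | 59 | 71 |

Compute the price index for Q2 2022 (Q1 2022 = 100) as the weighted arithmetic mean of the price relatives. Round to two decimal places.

barley: 43.2 × (266/187) = 43.2 × 1.422460 = 61.4503
soybeans: 34.4 × (435/328) = 34.4 × 1.326220 = 45.6220
crude oil: 22.4 × (71/59) = 22.4 × 1.203390 = 26.9559
Index = Σ wᵢ·(p₁ᵢ/p₀ᵢ) = 61.4503 + 45.6220 + 26.9559 = 134.0282

134.03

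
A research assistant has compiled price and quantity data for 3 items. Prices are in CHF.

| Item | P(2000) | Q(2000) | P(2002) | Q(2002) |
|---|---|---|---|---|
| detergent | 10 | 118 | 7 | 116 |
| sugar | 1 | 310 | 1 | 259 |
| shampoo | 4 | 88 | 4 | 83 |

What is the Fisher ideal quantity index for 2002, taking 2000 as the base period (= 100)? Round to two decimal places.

Laspeyres component (base-period weights):
ΣP(2000)Q(2002) = 10×116 + 1×259 + 4×83 = 1160 + 259 + 332 = 1751
ΣP(2000)Q(2000) = 10×118 + 1×310 + 4×88 = 1180 + 310 + 352 = 1842
L = 1751 / 1842 × 100 = 95.0597
Paasche component (current-period weights):
ΣP(2002)Q(2002) = 7×116 + 1×259 + 4×83 = 812 + 259 + 332 = 1403
ΣP(2002)Q(2000) = 7×118 + 1×310 + 4×88 = 826 + 310 + 352 = 1488
P = 1403 / 1488 × 100 = 94.2876
Fisher = √(L × P) = √(95.0597 × 94.2876) = 94.6729

94.67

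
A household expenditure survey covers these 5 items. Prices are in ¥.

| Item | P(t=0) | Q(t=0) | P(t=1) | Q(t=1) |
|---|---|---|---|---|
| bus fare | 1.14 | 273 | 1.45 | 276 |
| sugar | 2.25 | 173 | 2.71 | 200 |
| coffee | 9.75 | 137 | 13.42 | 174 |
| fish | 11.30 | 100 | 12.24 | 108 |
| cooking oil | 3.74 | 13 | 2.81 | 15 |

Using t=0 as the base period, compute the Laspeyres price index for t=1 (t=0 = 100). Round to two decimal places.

123.30

Laspeyres price index uses base-period quantities as weights.
ΣP(t=1)·Q(t=0) = 1.45×273 + 2.71×173 + 13.42×137 + 12.24×100 + 2.81×13 = 395.85 + 468.83 + 1838.54 + 1224 + 36.53 = 3963.75
ΣP(t=0)·Q(t=0) = 1.14×273 + 2.25×173 + 9.75×137 + 11.30×100 + 3.74×13 = 311.22 + 389.25 + 1335.75 + 1130 + 48.62 = 3214.84
Index = 3963.75 / 3214.84 × 100 = 123.2954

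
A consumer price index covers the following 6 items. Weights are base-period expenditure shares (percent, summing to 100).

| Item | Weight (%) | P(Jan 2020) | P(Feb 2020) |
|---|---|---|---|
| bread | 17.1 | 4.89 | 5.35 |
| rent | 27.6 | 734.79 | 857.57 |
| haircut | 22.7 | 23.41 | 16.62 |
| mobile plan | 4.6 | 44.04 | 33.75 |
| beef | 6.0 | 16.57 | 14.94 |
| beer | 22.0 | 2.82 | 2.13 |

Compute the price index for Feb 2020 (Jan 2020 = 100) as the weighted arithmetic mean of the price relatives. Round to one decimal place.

92.6

bread: 17.1 × (5.35/4.89) = 17.1 × 1.094070 = 18.7086
rent: 27.6 × (857.57/734.79) = 27.6 × 1.167095 = 32.2118
haircut: 22.7 × (16.62/23.41) = 22.7 × 0.709953 = 16.1159
mobile plan: 4.6 × (33.75/44.04) = 4.6 × 0.766349 = 3.5252
beef: 6.0 × (14.94/16.57) = 6.0 × 0.901629 = 5.4098
beer: 22.0 × (2.13/2.82) = 22.0 × 0.755319 = 16.6170
Index = Σ wᵢ·(p₁ᵢ/p₀ᵢ) = 18.7086 + 32.2118 + 16.1159 + 3.5252 + 5.4098 + 16.6170 = 92.5884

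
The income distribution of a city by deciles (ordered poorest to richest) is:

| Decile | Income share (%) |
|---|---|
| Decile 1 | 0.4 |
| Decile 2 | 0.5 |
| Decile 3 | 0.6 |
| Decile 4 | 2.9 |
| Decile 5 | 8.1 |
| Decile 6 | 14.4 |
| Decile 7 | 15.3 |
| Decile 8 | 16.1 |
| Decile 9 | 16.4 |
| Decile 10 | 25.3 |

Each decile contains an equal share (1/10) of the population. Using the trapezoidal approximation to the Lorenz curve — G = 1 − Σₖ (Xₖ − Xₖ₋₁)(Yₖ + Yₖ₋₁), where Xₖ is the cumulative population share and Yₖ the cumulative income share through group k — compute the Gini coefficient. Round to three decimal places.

Cumulative income shares Yₖ: 0.0040, 0.0090, 0.0150, 0.0440, 0.1250, 0.2690, 0.4220, 0.5830, 0.7470, 1.0000
Σ (Xₖ−Xₖ₋₁)(Yₖ+Yₖ₋₁) = (1/10)(0.0040+0.0000) + (1/10)(0.0090+0.0040) + (1/10)(0.0150+0.0090) + (1/10)(0.0440+0.0150) + (1/10)(0.1250+0.0440) + (1/10)(0.2690+0.1250) + (1/10)(0.4220+0.2690) + (1/10)(0.5830+0.4220) + (1/10)(0.7470+0.5830) + (1/10)(1.0000+0.7470)
  = 0.0004 + 0.0013 + 0.0024 + 0.0059 + 0.0169 + 0.0394 + 0.0691 + 0.1005 + 0.1330 + 0.1747 = 0.5436
G = 1 − 0.5436 = 0.4564

0.456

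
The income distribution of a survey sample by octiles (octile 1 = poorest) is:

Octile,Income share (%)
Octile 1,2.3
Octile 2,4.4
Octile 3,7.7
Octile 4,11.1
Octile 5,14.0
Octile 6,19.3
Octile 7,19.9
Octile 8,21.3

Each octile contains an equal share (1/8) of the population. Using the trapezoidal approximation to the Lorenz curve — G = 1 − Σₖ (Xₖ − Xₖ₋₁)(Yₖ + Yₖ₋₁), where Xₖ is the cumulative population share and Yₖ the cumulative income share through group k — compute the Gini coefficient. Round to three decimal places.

0.310

Cumulative income shares Yₖ: 0.0230, 0.0670, 0.1440, 0.2550, 0.3950, 0.5880, 0.7870, 1.0000
Σ (Xₖ−Xₖ₋₁)(Yₖ+Yₖ₋₁) = (1/8)(0.0230+0.0000) + (1/8)(0.0670+0.0230) + (1/8)(0.1440+0.0670) + (1/8)(0.2550+0.1440) + (1/8)(0.3950+0.2550) + (1/8)(0.5880+0.3950) + (1/8)(0.7870+0.5880) + (1/8)(1.0000+0.7870)
  = 0.0029 + 0.0112 + 0.0264 + 0.0499 + 0.0813 + 0.1229 + 0.1719 + 0.2234 = 0.6897
G = 1 − 0.6897 = 0.3103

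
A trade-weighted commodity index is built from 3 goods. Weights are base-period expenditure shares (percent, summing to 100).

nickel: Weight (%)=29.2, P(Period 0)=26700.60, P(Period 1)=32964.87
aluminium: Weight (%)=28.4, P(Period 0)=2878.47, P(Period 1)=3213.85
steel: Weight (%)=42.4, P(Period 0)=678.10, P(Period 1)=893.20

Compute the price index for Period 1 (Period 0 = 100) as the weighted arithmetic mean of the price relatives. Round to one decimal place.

123.6

nickel: 29.2 × (32964.87/26700.60) = 29.2 × 1.234612 = 36.0507
aluminium: 28.4 × (3213.85/2878.47) = 28.4 × 1.116513 = 31.7090
steel: 42.4 × (893.20/678.10) = 42.4 × 1.317210 = 55.8497
Index = Σ wᵢ·(p₁ᵢ/p₀ᵢ) = 36.0507 + 31.7090 + 55.8497 = 123.6093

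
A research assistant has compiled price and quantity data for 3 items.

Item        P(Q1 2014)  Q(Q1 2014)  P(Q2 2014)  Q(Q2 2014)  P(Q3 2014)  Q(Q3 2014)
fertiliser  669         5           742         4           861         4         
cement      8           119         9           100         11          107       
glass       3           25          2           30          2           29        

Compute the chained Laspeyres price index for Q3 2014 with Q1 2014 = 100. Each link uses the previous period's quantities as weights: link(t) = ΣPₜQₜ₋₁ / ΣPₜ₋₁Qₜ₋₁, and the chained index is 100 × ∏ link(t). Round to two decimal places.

129.52

Link Q1 2014→Q2 2014:
ΣP(Q2 2014)Q(Q1 2014) = 742×5 + 9×119 + 2×25 = 3710 + 1071 + 50 = 4831
ΣP(Q1 2014)Q(Q1 2014) = 669×5 + 8×119 + 3×25 = 3345 + 952 + 75 = 4372
link = 4831/4372 = 1.104986
Link Q2 2014→Q3 2014:
ΣP(Q3 2014)Q(Q2 2014) = 861×4 + 11×100 + 2×30 = 3444 + 1100 + 60 = 4604
ΣP(Q2 2014)Q(Q2 2014) = 742×4 + 9×100 + 2×30 = 2968 + 900 + 60 = 3928
link = 4604/3928 = 1.172098
Chained index = 100 × 1.104986 × 1.172098 = 129.5152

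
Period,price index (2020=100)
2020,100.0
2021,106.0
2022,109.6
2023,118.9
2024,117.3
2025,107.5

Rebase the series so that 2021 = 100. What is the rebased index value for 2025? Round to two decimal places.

101.42

Rebased(2025) = 107.5 / 106.0 × 100 = 101.4151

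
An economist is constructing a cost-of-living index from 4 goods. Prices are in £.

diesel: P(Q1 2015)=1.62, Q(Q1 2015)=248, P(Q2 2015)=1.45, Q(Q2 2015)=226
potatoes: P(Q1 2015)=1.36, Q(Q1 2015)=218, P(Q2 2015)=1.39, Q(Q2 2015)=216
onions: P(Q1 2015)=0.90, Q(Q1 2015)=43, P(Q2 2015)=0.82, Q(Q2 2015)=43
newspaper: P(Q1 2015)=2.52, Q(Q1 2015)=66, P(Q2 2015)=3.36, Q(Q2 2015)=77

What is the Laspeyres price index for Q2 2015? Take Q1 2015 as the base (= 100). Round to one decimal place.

101.8

Laspeyres price index uses base-period quantities as weights.
ΣP(Q2 2015)·Q(Q1 2015) = 1.45×248 + 1.39×218 + 0.82×43 + 3.36×66 = 359.6 + 303.02 + 35.26 + 221.76 = 919.64
ΣP(Q1 2015)·Q(Q1 2015) = 1.62×248 + 1.36×218 + 0.90×43 + 2.52×66 = 401.76 + 296.48 + 38.7 + 166.32 = 903.26
Index = 919.64 / 903.26 × 100 = 101.8134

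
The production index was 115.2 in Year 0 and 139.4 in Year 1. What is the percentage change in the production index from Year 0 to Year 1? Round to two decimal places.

Change = (139.4 − 115.2) / 115.2 × 100
       = 24.2 / 115.2 × 100 = 21.0069%

21.01%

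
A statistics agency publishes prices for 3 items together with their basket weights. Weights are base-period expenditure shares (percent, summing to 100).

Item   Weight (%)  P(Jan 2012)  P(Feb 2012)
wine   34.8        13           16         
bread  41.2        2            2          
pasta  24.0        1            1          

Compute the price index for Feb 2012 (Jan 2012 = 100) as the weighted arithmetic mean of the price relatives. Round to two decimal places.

108.03

wine: 34.8 × (16/13) = 34.8 × 1.230769 = 42.8308
bread: 41.2 × (2/2) = 41.2 × 1.000000 = 41.2000
pasta: 24.0 × (1/1) = 24.0 × 1.000000 = 24.0000
Index = Σ wᵢ·(p₁ᵢ/p₀ᵢ) = 42.8308 + 41.2000 + 24.0000 = 108.0308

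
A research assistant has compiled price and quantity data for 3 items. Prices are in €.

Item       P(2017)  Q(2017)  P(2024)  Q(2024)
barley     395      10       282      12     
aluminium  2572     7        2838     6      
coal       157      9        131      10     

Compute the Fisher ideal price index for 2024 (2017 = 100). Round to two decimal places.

Laspeyres component (base-period weights):
ΣP(2024)Q(2017) = 282×10 + 2838×7 + 131×9 = 2820 + 19866 + 1179 = 23865
ΣP(2017)Q(2017) = 395×10 + 2572×7 + 157×9 = 3950 + 18004 + 1413 = 23367
L = 23865 / 23367 × 100 = 102.1312
Paasche component (current-period weights):
ΣP(2024)Q(2024) = 282×12 + 2838×6 + 131×10 = 3384 + 17028 + 1310 = 21722
ΣP(2017)Q(2024) = 395×12 + 2572×6 + 157×10 = 4740 + 15432 + 1570 = 21742
P = 21722 / 21742 × 100 = 99.9080
Fisher = √(L × P) = √(102.1312 × 99.9080) = 101.0135

101.01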